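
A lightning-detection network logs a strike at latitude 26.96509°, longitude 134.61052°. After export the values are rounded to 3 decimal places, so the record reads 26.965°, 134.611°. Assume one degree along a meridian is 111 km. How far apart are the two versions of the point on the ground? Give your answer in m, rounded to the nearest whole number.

49 m

The latitude changed by +0.00009° and the longitude by -0.00048°.
North–south shift: 0.00009 × 111000 = 9.99 m.
E–W at 26.965°: -0.00048° × 111000 × cos 26.965° = -0.00048 × 111000 × 0.8913 ≈ -47.4876 m.
Distance: √(9.99² + 47.4876²) ≈ 48.527 m.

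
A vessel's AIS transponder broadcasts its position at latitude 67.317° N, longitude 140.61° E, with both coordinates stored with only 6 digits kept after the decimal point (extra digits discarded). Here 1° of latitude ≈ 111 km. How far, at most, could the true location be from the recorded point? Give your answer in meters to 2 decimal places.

0.12 meters

Truncating at 6 decimal places can drop up to a full unit in the last place, so each coordinate may be off by as much as 1e-06°.
North–south component: 1e-06° × 111000 = 0.111 m.
E–W at 67.317°: 1e-06° × 111000 × cos 67.317° = 1e-06 × 111000 × 0.3856 ≈ 0.0428052 m.
The two errors are perpendicular, so the maximum displacement is √(0.111² + 0.0428052²) ≈ 0.118968 m.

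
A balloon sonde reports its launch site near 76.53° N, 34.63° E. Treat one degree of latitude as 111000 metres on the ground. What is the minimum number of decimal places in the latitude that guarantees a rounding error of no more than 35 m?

4 decimal places

One degree of latitude covers 111000 m.
Rounding to N decimal places gives at most 0.5 × 10⁻ᴺ degrees of error, i.e. 0.5 × 10⁻ᴺ × 111000 m.
Setting 55500 × 10⁻ᴺ ≤ 35 gives 10ᴺ ≥ 1586, i.e. N ≥ 3.20.
At 3 places the error can reach 55.5 m, but 4 places keeps it to 5.55 m.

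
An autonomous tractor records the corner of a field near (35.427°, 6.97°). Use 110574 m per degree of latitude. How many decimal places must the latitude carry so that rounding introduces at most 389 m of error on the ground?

3 decimal places

One degree of latitude covers 110574 m.
N decimal places → at most half a unit in the last place, 0.5 × 10⁻ᴺ° = 110574/2 × 10⁻ᴺ m.
Setting 55287 × 10⁻ᴺ ≤ 389 gives 10ᴺ ≥ 142.1, i.e. N ≥ 2.15.
N = 2 would give 553 m (too coarse); N = 3 gives 55.3 m ≤ 389 m.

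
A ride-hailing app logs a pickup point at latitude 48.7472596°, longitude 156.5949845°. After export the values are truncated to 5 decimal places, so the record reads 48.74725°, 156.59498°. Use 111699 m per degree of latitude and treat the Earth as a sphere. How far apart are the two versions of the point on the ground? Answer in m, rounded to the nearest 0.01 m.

The latitude changed by +0.0000096° and the longitude by +0.0000045°.
N–S: 0.0000096° × 111699 m/° = 1.07231 m.
E–W at 48.7473°: 0.0000045° × 111699 × cos 48.7473° = 0.0000045 × 111699 × 0.6594 ≈ 0.331435 m.
Combined displacement = (1.07231² + 0.331435²)^½ ≈ 1.12236 m.

1.12 m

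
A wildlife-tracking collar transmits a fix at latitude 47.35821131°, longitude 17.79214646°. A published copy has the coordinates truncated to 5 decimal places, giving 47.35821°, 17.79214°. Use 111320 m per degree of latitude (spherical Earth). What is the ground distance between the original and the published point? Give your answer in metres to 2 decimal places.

0.51 metres

The latitude changed by +0.00000131° and the longitude by +0.00000646°.
N–S: 0.00000131° × 111320 m/° = 0.145829 m.
East–west at this latitude: 0.00000646° × 111320 × cos 47.3582° ≈ 0.00000646 × 75409.6 = 0.487146 m.
Hypotenuse of the two orthogonal shifts: √(0.145829² + 0.487146²) = 0.508505 m.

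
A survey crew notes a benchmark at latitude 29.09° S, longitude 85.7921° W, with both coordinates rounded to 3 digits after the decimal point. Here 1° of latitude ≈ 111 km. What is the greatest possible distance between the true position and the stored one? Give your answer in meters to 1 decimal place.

Rounding to 3 decimal places leaves each coordinate within ±0.0005° of the true value.
North–south component: 0.0005° × 111000 = 55.5 m.
East–west component at 29.09°: 0.0005° × 111000 × cos 29.09° ≈ 0.0005 × 96998.1 ≈ 48.4991 m.
Worst case both components are at the extreme and orthogonal: √(55.5² + 48.4991²) ≈ 73.7049 m.

73.7 meters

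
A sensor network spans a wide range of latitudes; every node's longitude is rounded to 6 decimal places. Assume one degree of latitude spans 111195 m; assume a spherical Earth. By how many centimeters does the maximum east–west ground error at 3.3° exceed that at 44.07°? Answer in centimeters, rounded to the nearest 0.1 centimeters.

1.6 centimeters

Rounding to 6 decimal places leaves the longitude within ±5e-07° of the true value.
At 3.3°: 5e-07° × 111195 × cos 3.3° = 5e-07 × 111195 × 0.9983 ≈ 0.055505 m.
At 44.07°: 5e-07° × 111195 × cos 44.07° = 5e-07 × 111195 × 0.7185 ≈ 0.039946 m.
So the lower-latitude error exceeds the higher by 0.055505 − 0.039946 = 0.015559 m.
That is 0.015559 m = 1.5559 cm.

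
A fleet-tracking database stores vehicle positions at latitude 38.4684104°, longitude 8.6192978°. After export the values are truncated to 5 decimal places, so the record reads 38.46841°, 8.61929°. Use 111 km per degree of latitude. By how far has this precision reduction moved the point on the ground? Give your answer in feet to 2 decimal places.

Δlat = 38.4684104 − 38.46841 = +0.0000004°; Δlon = 8.6192978 − 8.61929 = +0.0000078°.
N–S: 0.0000004° × 111000 m/° = 0.0444 m.
East–west at this latitude: 0.0000078° × 111000 × cos 38.4684° ≈ 0.0000078 × 86907.6 = 0.677879 m.
Hypotenuse of the two orthogonal shifts: √(0.0444² + 0.677879²) = 0.679332 m.
In feet: 0.679332 m ÷ 0.3048 ≈ 2.2288 ft.

2.23 feet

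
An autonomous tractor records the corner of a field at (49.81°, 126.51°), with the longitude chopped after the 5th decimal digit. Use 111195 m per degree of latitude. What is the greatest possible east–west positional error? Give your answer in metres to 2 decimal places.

Truncating at 5 decimal places can drop up to a full unit in the last place, so the longitude may be off by as much as 1e-05°.
At latitude 49.81° a degree of longitude spans 111195 m × cos 49.81° = 111195 × 0.6453 ≈ 71756.8 m.
East–west error: 1e-05° × 71756.8 m/° ≈ 0.717568 m.

0.72 metres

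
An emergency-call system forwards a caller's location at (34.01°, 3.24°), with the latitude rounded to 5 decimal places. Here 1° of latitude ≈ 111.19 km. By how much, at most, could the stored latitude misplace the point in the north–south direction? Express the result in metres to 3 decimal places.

Rounding to 5 decimal places leaves the latitude within ±5e-06° of the true value.
North–south distance: 5e-06° × 111190 m/° = 0.55595 m.

0.556 metres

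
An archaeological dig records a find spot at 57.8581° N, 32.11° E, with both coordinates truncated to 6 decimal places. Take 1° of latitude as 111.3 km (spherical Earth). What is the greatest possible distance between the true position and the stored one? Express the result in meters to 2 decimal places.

Truncating at 6 decimal places can drop up to a full unit in the last place, so each coordinate may be off by as much as 1e-06°.
Latitude error → 1e-06 × 111300 = 0.1113 m along the meridian.
E–W at 57.8581°: 1e-06° × 111300 × cos 57.8581° = 1e-06 × 111300 × 0.5320 ≈ 0.0592136 m.
Worst case both components are at the extreme and orthogonal: √(0.1113² + 0.0592136²) ≈ 0.126071 m.

0.13 meters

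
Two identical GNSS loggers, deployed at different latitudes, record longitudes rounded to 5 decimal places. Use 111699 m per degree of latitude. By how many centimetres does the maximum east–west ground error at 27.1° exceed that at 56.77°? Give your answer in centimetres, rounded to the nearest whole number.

Rounding to 5 decimal places leaves the longitude within ±5e-06° of the true value.
At 27.1°: 5e-06° × 111699 × cos 27.1° = 5e-06 × 111699 × 0.8902 ≈ 0.49718 m.
At 56.77°: 5e-06° × 111699 × cos 56.77° = 5e-06 × 111699 × 0.5480 ≈ 0.30606 m.
Difference: 0.49718 − 0.30606 = 0.19112 m.
That is 0.191123 m = 19.112 cm.

19 centimetres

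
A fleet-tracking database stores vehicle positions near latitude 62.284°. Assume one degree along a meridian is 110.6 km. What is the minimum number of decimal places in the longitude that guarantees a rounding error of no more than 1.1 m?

At 62.284° one degree of longitude covers 110600 × cos 62.284° ≈ 110600 × 0.4651 ≈ 51438.9 m.
With N decimal places the half-ulp bound is 0.5·10⁻ᴺ°, or 0.5·10⁻ᴺ × 51438.9 m on the ground.
Setting 25719.4 × 10⁻ᴺ ≤ 1.1 gives 10ᴺ ≥ 2.338e+04, i.e. N ≥ 4.37.
So 5 decimal places suffice (0.257 m); 4 would allow up to 2.57 m.

5 decimal places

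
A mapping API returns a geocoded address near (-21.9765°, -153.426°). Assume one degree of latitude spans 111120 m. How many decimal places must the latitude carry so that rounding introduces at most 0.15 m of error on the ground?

One degree of latitude covers 111120 m.
With N decimal places the half-ulp bound is 0.5·10⁻ᴺ°, or 0.5·10⁻ᴺ × 111120 m on the ground.
Need 0.5 × 111120 × 10⁻ᴺ ≤ 0.15 → 10⁻ᴺ ≤ 2.700e-06, so N ≥ 5.57.
N = 5 would give 0.556 m (too coarse); N = 6 gives 0.0556 m ≤ 0.15 m.

6 decimal places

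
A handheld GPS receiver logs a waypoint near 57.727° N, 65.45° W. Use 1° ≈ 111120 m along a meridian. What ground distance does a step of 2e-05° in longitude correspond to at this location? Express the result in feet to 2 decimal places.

3.89 feet

One degree of longitude here spans 111120 × cos 57.727° = 111120 × 0.5340 ≈ 59333 m; 2e-05° of that is 1.18666 m.
In feet: 1.18666 m ÷ 0.3048 ≈ 3.8932 ft.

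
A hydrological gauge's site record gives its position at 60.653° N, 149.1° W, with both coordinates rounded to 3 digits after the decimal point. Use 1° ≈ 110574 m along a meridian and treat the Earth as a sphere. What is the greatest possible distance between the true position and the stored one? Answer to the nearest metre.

Rounding to 3 decimal places leaves each coordinate within ±0.0005° of the true value.
North–south component: 0.0005° × 110574 = 55.287 m.
Longitude error → 0.0005 × 110574 × cos 60.653° = 0.0005 × 110574 × 0.4901 ≈ 27.096 m.
Worst case both components are at the extreme and orthogonal: √(55.287² + 27.096²) ≈ 61.5699 m.

62 metres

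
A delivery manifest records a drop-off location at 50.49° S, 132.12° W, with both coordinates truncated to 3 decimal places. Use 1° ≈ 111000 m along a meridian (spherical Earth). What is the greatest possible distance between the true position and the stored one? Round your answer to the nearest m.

Truncating at 3 decimal places can drop up to a full unit in the last place, so each coordinate may be off by as much as 0.001°.
North–south component: 0.001° × 111000 = 111 m.
East–west component at 50.49°: 0.001° × 111000 × cos 50.49° ≈ 0.001 × 70619.6 ≈ 70.6196 m.
The two errors are perpendicular, so the maximum displacement is √(111² + 70.6196²) ≈ 131.56 m.

132 m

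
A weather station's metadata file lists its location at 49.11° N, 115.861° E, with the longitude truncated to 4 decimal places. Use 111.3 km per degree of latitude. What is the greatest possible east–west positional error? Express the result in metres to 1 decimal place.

7.3 metres

Truncating at 4 decimal places can drop up to a full unit in the last place, so the longitude may be off by as much as 0.0001°.
One degree of longitude at 49.11° is 111300 × cos 49.11° ≈ 111300 × 0.6546 = 72858 m.
So at most 0.0001° × 72858 ≈ 7.2858 m east–west.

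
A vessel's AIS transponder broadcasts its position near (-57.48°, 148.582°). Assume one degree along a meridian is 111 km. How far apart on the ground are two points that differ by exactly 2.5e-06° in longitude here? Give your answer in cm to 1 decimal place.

At 57.48° a degree of longitude is 111000 × cos 57.48° ≈ 59672.9 m, so 2.5e-06° corresponds to 0.149182 m.
That is 0.149182 m = 14.918 cm.

14.9 cm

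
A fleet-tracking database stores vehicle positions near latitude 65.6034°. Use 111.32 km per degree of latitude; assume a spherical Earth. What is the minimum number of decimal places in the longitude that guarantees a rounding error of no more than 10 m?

4 decimal places

At 65.6034° one degree of longitude covers 111320 × cos 65.6034° ≈ 111320 × 0.4131 ≈ 45980.8 m.
With N decimal places the half-ulp bound is 0.5·10⁻ᴺ°, or 0.5·10⁻ᴺ × 45980.8 m on the ground.
Need 0.5 × 45980.8 × 10⁻ᴺ ≤ 10 → 10⁻ᴺ ≤ 4.350e-04, so N ≥ 3.36.
So 4 decimal places suffice (2.3 m); 3 would allow up to 23 m.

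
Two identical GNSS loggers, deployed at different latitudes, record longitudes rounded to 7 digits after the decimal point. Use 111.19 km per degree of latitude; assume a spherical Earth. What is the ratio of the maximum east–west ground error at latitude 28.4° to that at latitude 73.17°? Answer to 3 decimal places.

Rounding to 7 decimal places leaves the longitude within ±5e-08° of the true value.
At 28.4°: 5e-08° × 111190 × cos 28.4° = 5e-08 × 111190 × 0.8796 ≈ 0.0048904 m.
Error at 73.17° = 5e-08° × 111190 × cos 73.17° ≈ 0.0055595 × 0.2895 = 0.0016097 m.
The ratio reduces to cos 28.4° / cos 73.17° = 0.8796/0.2895 ≈ 3.0382.

3.038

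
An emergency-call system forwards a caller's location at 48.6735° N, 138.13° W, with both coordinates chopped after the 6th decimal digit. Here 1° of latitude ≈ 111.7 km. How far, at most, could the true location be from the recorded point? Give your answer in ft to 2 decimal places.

Truncating at 6 decimal places can drop up to a full unit in the last place, so each coordinate may be off by as much as 1e-06°.
Latitude error → 1e-06 × 111700 = 0.1117 m along the meridian.
Longitude error → 1e-06 × 111700 × cos 48.6735° = 1e-06 × 111700 × 0.6603 ≈ 0.073761 m.
Combining orthogonally: (0.1117² + 0.073761²)^½ ≈ 0.133857 m.
Converting: 0.133857 m × 3.2808 ft/m ≈ 0.43916 ft.

0.44 ft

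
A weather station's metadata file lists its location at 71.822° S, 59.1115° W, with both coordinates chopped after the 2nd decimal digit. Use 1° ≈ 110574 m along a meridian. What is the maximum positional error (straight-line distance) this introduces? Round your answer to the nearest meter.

Truncating at 2 decimal places can drop up to a full unit in the last place, so each coordinate may be off by as much as 0.01°.
North–south component: 0.01° × 110574 = 1105.74 m.
East–west component at 71.822°: 0.01° × 110574 × cos 71.822° ≈ 0.01 × 34495.8 ≈ 344.958 m.
Worst case both components are at the extreme and orthogonal: √(1105.74² + 344.958²) ≈ 1158.3 m.

1158 meters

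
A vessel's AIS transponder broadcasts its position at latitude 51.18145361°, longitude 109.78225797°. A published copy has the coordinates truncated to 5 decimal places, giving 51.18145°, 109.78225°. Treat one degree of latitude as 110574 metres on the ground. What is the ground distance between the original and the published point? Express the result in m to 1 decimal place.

Δlat = 51.18145361 − 51.18145 = +0.00000361°; Δlon = 109.78225797 − 109.78225 = +0.00000797°.
N–S: 0.00000361° × 110574 m/° = 0.399172 m.
E–W at 51.1814°: 0.00000797° × 110574 × cos 51.1814° = 0.00000797 × 110574 × 0.6269 ≈ 0.552432 m.
Hypotenuse of the two orthogonal shifts: √(0.399172² + 0.552432²) = 0.681557 m.

0.7 m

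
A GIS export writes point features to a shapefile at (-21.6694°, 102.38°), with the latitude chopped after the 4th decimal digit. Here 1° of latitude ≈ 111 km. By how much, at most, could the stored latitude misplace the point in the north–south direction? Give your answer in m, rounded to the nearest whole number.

Truncating at 4 decimal places can drop up to a full unit in the last place, so the latitude may be off by as much as 0.0001°.
North–south distance: 0.0001° × 111000 m/° = 11.1 m.

11 m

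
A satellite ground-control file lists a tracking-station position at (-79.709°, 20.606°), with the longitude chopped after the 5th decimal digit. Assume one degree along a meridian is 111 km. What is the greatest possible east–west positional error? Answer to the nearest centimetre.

Truncating at 5 decimal places can drop up to a full unit in the last place, so the longitude may be off by as much as 1e-05°.
Parallels shrink by cos φ, so at 79.709° a degree of longitude is 111000 × 0.1786 ≈ 19829.9 m.
Maximum E–W displacement: 1e-05 × 19829.9 = 0.198299 m.
That is 0.198299 m = 19.83 cm.

20 centimetres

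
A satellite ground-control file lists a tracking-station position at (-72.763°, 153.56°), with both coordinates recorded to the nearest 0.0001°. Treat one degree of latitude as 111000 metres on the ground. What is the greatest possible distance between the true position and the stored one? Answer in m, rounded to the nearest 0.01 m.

5.79 m

Rounding to 4 decimal places leaves each coordinate within ±5e-05° of the true value.
Latitude error → 5e-05 × 111000 = 5.55 m along the meridian.
East–west component at 72.763°: 5e-05° × 111000 × cos 72.763° ≈ 5e-05 × 32892.1 ≈ 1.6446 m.
Combining orthogonally: (5.55² + 1.6446²)^½ ≈ 5.78854 m.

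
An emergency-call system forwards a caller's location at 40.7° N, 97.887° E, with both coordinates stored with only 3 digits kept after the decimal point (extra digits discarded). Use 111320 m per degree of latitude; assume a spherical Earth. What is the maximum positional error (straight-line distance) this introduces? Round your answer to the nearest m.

140 m

Truncating at 3 decimal places can drop up to a full unit in the last place, so each coordinate may be off by as much as 0.001°.
Latitude error → 0.001 × 111320 = 111.32 m along the meridian.
East–west component at 40.7°: 0.001° × 111320 × cos 40.7° ≈ 0.001 × 84395.5 ≈ 84.3955 m.
Combining orthogonally: (111.32² + 84.3955²)^½ ≈ 139.695 m.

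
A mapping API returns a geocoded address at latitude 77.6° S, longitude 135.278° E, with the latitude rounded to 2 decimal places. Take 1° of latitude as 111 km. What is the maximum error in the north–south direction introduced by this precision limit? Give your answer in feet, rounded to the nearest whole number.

Rounding to 2 decimal places leaves the latitude within ±0.005° of the true value.
So the N–S error is at most 0.005 × 111000 = 555 m.
In feet: 555 m ÷ 0.3048 ≈ 1820.9 ft.

1821 feet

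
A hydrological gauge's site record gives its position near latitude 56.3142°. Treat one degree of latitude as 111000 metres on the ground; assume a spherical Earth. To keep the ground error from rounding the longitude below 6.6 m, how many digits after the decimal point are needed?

4

At 56.3142° one degree of longitude covers 111000 × cos 56.3142° ≈ 111000 × 0.5546 ≈ 61564.8 m.
Rounding to N decimal places gives at most 0.5 × 10⁻ᴺ degrees of error, i.e. 0.5 × 10⁻ᴺ × 61564.8 m.
Need 0.5 × 61564.8 × 10⁻ᴺ ≤ 6.6 → 10⁻ᴺ ≤ 2.144e-04, so N ≥ 3.67.
At 3 places the error can reach 30.8 m, but 4 places keeps it to 3.08 m.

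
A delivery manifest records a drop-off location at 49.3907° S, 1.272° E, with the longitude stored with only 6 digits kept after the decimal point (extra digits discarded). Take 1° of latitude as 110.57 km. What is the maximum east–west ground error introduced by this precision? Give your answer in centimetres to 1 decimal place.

7.2 centimetres

Truncating at 6 decimal places can drop up to a full unit in the last place, so the longitude may be off by as much as 1e-06°.
One degree of longitude at 49.3907° is 110570 × cos 49.3907° ≈ 110570 × 0.6509 = 71969.7 m.
Maximum E–W displacement: 1e-06 × 71969.7 = 0.0719697 m.
That is 0.0719697 m = 7.197 cm.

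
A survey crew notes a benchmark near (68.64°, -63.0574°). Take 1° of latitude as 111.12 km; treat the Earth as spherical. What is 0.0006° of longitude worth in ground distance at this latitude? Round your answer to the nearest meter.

24 meters

0.0006° of longitude at 68.64° is 0.0006 × 111120 × cos 68.64° ≈ 0.0006 × 40472.9 = 24.2837 m.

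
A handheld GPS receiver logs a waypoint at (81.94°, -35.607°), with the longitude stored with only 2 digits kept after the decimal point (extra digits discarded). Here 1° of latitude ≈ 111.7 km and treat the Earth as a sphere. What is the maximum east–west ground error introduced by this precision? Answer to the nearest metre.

157 metres

Truncating at 2 decimal places can drop up to a full unit in the last place, so the longitude may be off by as much as 0.01°.
At latitude 81.94° a degree of longitude spans 111700 m × cos 81.94° = 111700 × 0.1402 ≈ 15661.5 m.
So at most 0.01° × 15661.5 ≈ 156.615 m east–west.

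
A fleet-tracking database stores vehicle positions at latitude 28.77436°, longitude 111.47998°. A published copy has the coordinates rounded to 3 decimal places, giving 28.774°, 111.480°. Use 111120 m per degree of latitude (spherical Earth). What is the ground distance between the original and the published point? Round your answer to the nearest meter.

40 meters

The latitude changed by +0.00036° and the longitude by -0.00002°.
North–south shift: 0.00036 × 111120 = 40.0032 m.
E–W at 28.774°: -0.00002° × 111120 × cos 28.774° = -0.00002 × 111120 × 0.8765 ≈ -1.94799 m.
Distance: √(40.0032² + 1.94799²) ≈ 40.0506 m.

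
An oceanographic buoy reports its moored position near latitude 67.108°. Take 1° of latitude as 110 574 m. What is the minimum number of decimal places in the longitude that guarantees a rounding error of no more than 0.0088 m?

7

At 67.108° one degree of longitude covers 110574 × cos 67.108° ≈ 110574 × 0.3890 ≈ 43012.8 m.
Rounding to N decimal places gives at most 0.5 × 10⁻ᴺ degrees of error, i.e. 0.5 × 10⁻ᴺ × 43012.8 m.
Setting 21506.4 × 10⁻ᴺ ≤ 0.0088 gives 10ᴺ ≥ 2.444e+06, i.e. N ≥ 6.39.
So 7 decimal places suffice (0.00215 m); 6 would allow up to 0.0215 m.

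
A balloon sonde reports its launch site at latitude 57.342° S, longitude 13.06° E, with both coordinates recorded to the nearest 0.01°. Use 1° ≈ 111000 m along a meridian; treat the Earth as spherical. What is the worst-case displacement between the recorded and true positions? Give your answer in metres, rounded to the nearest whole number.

631 metres

Rounding to 2 decimal places leaves each coordinate within ±0.005° of the true value.
North–south component: 0.005° × 111000 = 555 m.
Longitude error → 0.005 × 111000 × cos 57.342° = 0.005 × 111000 × 0.5396 ≈ 299.491 m.
Worst case both components are at the extreme and orthogonal: √(555² + 299.491²) ≈ 630.65 m.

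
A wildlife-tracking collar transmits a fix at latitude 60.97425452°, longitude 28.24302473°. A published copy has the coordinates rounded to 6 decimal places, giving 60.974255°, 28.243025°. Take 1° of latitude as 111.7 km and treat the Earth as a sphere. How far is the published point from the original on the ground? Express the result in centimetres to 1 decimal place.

5.6 centimetres

The latitude changed by -0.00000048° and the longitude by -0.00000027°.
N–S: -0.00000048° × 111700 m/° = -0.053616 m.
East–west at this latitude: -0.00000027° × 111700 × cos 60.9743° ≈ -0.00000027 × 54197.1 = -0.0146332 m.
Hypotenuse of the two orthogonal shifts: √(0.053616² + 0.0146332²) = 0.055577 m.
That is 0.055577 m = 5.5577 cm.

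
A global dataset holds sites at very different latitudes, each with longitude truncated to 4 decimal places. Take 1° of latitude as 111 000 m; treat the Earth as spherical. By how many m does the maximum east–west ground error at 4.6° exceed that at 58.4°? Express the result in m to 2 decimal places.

Truncating at 4 decimal places can drop up to a full unit in the last place, so the longitude may be off by as much as 0.0001°.
Error at 4.6° = 0.0001° × 111000 × cos 4.6° ≈ 11.1 × 0.9968 = 11.064 m.
Error at 58.4° = 0.0001° × 111000 × cos 58.4° ≈ 11.1 × 0.5240 = 5.8162 m.
So the lower-latitude error exceeds the higher by 11.064 − 5.8162 = 5.248 m.

5.25 m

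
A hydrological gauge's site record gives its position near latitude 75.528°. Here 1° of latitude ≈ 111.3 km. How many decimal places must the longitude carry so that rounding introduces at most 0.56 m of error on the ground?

5 decimal places

At 75.528° one degree of longitude covers 111300 × cos 75.528° ≈ 111300 × 0.2499 ≈ 27814.6 m.
N decimal places → at most half a unit in the last place, 0.5 × 10⁻ᴺ° = 27814.6/2 × 10⁻ᴺ m.
Setting 13907.3 × 10⁻ᴺ ≤ 0.56 gives 10ᴺ ≥ 2.483e+04, i.e. N ≥ 4.40.
At 4 places the error can reach 1.39 m, but 5 places keeps it to 0.139 m.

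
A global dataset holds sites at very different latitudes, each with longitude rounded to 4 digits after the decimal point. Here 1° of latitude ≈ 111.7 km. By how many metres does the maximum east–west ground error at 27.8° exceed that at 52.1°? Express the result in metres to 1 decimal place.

Rounding to 4 decimal places leaves the longitude within ±5e-05° of the true value.
Error at 27.8° = 5e-05° × 111700 × cos 27.8° ≈ 5.585 × 0.8846 = 4.9404 m.
At 52.1°: 5e-05° × 111700 × cos 52.1° = 5e-05 × 111700 × 0.6143 ≈ 3.4308 m.
Difference: 4.9404 − 3.4308 = 1.5096 m.

1.5 metres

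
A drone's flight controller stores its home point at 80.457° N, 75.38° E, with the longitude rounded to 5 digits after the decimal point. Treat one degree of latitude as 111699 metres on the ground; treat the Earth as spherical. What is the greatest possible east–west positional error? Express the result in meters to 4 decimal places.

Rounding to 5 decimal places leaves the longitude within ±5e-06° of the true value.
At latitude 80.457° a degree of longitude spans 111699 m × cos 80.457° = 111699 × 0.1658 ≈ 18518.3 m.
Maximum E–W displacement: 5e-06 × 18518.3 = 0.0925916 m.

0.0926 meters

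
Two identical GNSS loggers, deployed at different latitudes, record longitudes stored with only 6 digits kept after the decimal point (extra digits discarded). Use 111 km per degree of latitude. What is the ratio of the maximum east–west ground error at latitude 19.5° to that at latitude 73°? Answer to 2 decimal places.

3.22

Truncating at 6 decimal places can drop up to a full unit in the last place, so the longitude may be off by as much as 1e-06°.
At 19.5°: 1e-06° × 111000 × cos 19.5° = 1e-06 × 111000 × 0.9426 ≈ 0.10463 m.
At 73°: 1e-06° × 111000 × cos 73° = 1e-06 × 111000 × 0.2924 ≈ 0.032453 m.
The ratio reduces to cos 19.5° / cos 73° = 0.9426/0.2924 ≈ 3.2241.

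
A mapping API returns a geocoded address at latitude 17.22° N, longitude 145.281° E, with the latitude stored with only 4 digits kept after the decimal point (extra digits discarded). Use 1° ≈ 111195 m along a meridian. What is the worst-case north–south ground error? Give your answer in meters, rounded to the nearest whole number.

Truncating at 4 decimal places can drop up to a full unit in the last place, so the latitude may be off by as much as 0.0001°.
Along the meridian that is 0.0001° × 111195 m/° = 11.1195 m.

11 meters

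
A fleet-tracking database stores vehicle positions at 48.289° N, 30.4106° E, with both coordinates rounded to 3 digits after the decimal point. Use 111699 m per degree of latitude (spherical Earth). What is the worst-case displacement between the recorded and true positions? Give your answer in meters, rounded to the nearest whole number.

Rounding to 3 decimal places leaves each coordinate within ±0.0005° of the true value.
North–south component: 0.0005° × 111699 = 55.8495 m.
E–W at 48.289°: 0.0005° × 111699 × cos 48.289° = 0.0005 × 111699 × 0.6654 ≈ 37.1608 m.
The two errors are perpendicular, so the maximum displacement is √(55.8495² + 37.1608²) ≈ 67.0827 m.

67 meters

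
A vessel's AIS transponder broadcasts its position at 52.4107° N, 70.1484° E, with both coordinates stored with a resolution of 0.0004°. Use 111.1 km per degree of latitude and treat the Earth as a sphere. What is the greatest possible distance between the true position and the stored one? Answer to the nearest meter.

26 meters

With a 0.0004° grid the true value lies within half a step, ±0.0004°/2 = ±0.0002°, of the stored one.
N–S: 0.0002° × 111100 m/° = 22.22 m.
Longitude error → 0.0002 × 111100 × cos 52.4107° = 0.0002 × 111100 × 0.6100 ≈ 13.5541 m.
Combining orthogonally: (22.22² + 13.5541²)^½ ≈ 26.0277 m.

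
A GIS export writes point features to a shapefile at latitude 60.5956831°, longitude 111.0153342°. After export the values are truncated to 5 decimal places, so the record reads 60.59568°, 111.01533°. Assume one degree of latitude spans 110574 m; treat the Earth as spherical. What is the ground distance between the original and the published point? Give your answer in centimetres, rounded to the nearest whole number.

41 centimetres

Δlat = 60.5956831 − 60.59568 = +0.0000031°; Δlon = 111.0153342 − 111.01533 = +0.0000042°.
North–south shift: 0.0000031 × 110574 = 0.342779 m.
East–west at this latitude: 0.0000042° × 110574 × cos 60.5957° ≈ 0.0000042 × 54288.5 = 0.228012 m.
Distance: √(0.342779² + 0.228012²) ≈ 0.411688 m.
That is 0.411688 m = 41.169 cm.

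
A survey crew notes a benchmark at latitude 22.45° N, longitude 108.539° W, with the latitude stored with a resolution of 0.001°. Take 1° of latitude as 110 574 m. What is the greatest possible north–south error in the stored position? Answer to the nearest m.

With a 0.001° grid the true value lies within half a step, ±0.001°/2 = ±0.0005°, of the stored one.
Along the meridian that is 0.0005° × 110574 m/° = 55.287 m.

55 m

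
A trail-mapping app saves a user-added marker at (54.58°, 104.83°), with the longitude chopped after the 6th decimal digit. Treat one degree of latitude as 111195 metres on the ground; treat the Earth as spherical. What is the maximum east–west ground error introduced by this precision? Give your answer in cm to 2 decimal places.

Truncating at 6 decimal places can drop up to a full unit in the last place, so the longitude may be off by as much as 1e-06°.
Parallels shrink by cos φ, so at 54.58° a degree of longitude is 111195 × 0.5796 ≈ 64444.8 m.
East–west error: 1e-06° × 64444.8 m/° ≈ 0.0644448 m.
That is 0.0644448 m = 6.4445 cm.

6.44 cm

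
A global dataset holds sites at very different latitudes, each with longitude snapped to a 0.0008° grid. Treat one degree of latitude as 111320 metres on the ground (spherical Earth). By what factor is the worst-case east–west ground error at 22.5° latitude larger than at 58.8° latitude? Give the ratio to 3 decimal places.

With a 0.0008° grid the true value lies within half a step, ±0.0008°/2 = ±0.0004°, of the stored one.
At 22.5°: 0.0004° × 111320 × cos 22.5° = 0.0004 × 111320 × 0.9239 ≈ 41.139 m.
Error at 58.8° = 0.0004° × 111320 × cos 58.8° ≈ 44.528 × 0.5180 = 23.067 m.
Ratio: 41.139 / 23.067 = cos 22.5° / cos 58.8° ≈ 1.7835.

1.783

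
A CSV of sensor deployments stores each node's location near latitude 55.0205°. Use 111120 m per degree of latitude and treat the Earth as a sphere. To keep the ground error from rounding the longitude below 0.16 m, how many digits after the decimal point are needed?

At 55.0205° one degree of longitude covers 111120 × cos 55.0205° ≈ 111120 × 0.5733 ≈ 63703.2 m.
N decimal places → at most half a unit in the last place, 0.5 × 10⁻ᴺ° = 63703.2/2 × 10⁻ᴺ m.
Setting 31851.6 × 10⁻ᴺ ≤ 0.16 gives 10ᴺ ≥ 1.991e+05, i.e. N ≥ 5.30.
At 5 places the error can reach 0.319 m, but 6 places keeps it to 0.0319 m.

6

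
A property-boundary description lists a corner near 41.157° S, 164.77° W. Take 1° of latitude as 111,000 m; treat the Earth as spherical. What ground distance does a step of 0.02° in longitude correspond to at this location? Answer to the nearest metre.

At 41.157° a degree of longitude is 111000 × cos 41.157° ≈ 83572.9 m, so 0.02° corresponds to 1671.46 m.

1671 metres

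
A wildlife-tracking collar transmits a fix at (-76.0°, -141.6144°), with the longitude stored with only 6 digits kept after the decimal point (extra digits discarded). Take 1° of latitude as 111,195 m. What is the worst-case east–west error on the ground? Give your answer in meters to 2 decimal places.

0.03 meters

Truncating at 6 decimal places can drop up to a full unit in the last place, so the longitude may be off by as much as 1e-06°.
Parallels shrink by cos φ, so at 76° a degree of longitude is 111195 × 0.2419 ≈ 26900.5 m.
So at most 1e-06° × 26900.5 ≈ 0.0269005 m east–west.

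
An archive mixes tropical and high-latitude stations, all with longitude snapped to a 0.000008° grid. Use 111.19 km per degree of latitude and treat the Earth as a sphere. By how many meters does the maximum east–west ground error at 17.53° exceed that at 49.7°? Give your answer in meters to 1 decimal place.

0.1 meters

With a 0.000008° grid the true value lies within half a step, ±0.000008°/2 = ±4e-06°, of the stored one.
At 17.53°: 4e-06° × 111190 × cos 17.53° = 4e-06 × 111190 × 0.9536 ≈ 0.42411 m.
At 49.7°: 4e-06° × 111190 × cos 49.7° = 4e-06 × 111190 × 0.6468 ≈ 0.28767 m.
So the lower-latitude error exceeds the higher by 0.42411 − 0.28767 = 0.13644 m.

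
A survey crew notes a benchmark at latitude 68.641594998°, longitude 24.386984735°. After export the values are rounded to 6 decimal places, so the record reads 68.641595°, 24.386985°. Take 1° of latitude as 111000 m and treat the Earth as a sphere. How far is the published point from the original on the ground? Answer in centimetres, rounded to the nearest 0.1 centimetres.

Δlat = 68.641594998 − 68.641595 = -0.000000002°; Δlon = 24.386984735 − 24.386985 = -0.000000265°.
N–S: -0.000000002° × 111000 m/° = -0.000221999 m.
E–W at 68.6416°: -0.000000265° × 111000 × cos 68.6416° = -0.000000265 × 111000 × 0.3642 ≈ -0.010713 m.
Combined displacement = (0.000221999² + 0.010713²)^½ ≈ 0.0107153 m.
That is 0.0107153 m = 1.0715 cm.

1.1 centimetres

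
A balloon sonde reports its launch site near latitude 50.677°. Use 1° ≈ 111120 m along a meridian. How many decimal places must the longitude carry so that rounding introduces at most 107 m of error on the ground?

3

At 50.677° one degree of longitude covers 111120 × cos 50.677° ≈ 111120 × 0.6337 ≈ 70415.8 m.
With N decimal places the half-ulp bound is 0.5·10⁻ᴺ°, or 0.5·10⁻ᴺ × 70415.8 m on the ground.
Setting 35207.9 × 10⁻ᴺ ≤ 107 gives 10ᴺ ≥ 329, i.e. N ≥ 2.52.
N = 2 would give 352 m (too coarse); N = 3 gives 35.2 m ≤ 107 m.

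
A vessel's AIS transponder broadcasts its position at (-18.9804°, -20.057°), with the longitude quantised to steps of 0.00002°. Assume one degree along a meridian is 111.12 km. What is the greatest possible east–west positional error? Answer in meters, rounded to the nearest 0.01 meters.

1.05 meters

With a 0.00002° grid the true value lies within half a step, ±0.00002°/2 = ±1e-05°, of the stored one.
At latitude 18.9804° a degree of longitude spans 111120 m × cos 18.9804° = 111120 × 0.9456 ≈ 105078 m.
So at most 1e-05° × 105078 ≈ 1.05078 m east–west.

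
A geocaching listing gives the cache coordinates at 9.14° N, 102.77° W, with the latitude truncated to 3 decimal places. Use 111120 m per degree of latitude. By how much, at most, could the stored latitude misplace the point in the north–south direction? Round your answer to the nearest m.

Truncating at 3 decimal places can drop up to a full unit in the last place, so the latitude may be off by as much as 0.001°.
North–south distance: 0.001° × 111120 m/° = 111.12 m.

111 m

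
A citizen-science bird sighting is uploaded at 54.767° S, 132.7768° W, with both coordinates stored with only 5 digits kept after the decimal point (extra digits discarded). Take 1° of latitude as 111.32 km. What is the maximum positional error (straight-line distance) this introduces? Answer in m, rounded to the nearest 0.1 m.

Truncating at 5 decimal places can drop up to a full unit in the last place, so each coordinate may be off by as much as 1e-05°.
Latitude error → 1e-05 × 111320 = 1.1132 m along the meridian.
Longitude error → 1e-05 × 111320 × cos 54.767° = 1e-05 × 111320 × 0.5769 ≈ 0.642208 m.
Worst case both components are at the extreme and orthogonal: √(1.1132² + 0.642208²) ≈ 1.28516 m.

1.3 m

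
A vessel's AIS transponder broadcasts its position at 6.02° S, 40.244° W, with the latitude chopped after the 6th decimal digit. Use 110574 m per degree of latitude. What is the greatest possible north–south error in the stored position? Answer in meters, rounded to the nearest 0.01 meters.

0.11 meters

Truncating at 6 decimal places can drop up to a full unit in the last place, so the latitude may be off by as much as 1e-06°.
Along the meridian that is 1e-06° × 110574 m/° = 0.110574 m.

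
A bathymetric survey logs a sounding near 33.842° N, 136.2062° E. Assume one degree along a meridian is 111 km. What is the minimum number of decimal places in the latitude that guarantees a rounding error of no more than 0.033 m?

One degree of latitude covers 111000 m.
Rounding to N decimal places gives at most 0.5 × 10⁻ᴺ degrees of error, i.e. 0.5 × 10⁻ᴺ × 111000 m.
Need 0.5 × 111000 × 10⁻ᴺ ≤ 0.033 → 10⁻ᴺ ≤ 5.946e-07, so N ≥ 6.23.
At 6 places the error can reach 0.0555 m, but 7 places keeps it to 0.00555 m.

7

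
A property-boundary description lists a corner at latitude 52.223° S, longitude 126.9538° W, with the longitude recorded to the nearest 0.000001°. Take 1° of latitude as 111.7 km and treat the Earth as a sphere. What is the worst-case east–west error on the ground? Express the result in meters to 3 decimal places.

Rounding to 6 decimal places leaves the longitude within ±5e-07° of the true value.
Parallels shrink by cos φ, so at 52.223° a degree of longitude is 111700 × 0.6126 ≈ 68426.3 m.
Maximum E–W displacement: 5e-07 × 68426.3 = 0.0342131 m.

0.034 meters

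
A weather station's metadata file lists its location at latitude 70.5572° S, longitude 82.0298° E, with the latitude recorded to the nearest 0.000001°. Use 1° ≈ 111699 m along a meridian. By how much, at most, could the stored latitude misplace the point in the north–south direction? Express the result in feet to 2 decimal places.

Rounding to 6 decimal places leaves the latitude within ±5e-07° of the true value.
Along the meridian that is 5e-07° × 111699 m/° = 0.0558495 m.
In feet: 0.0558495 m ÷ 0.3048 ≈ 0.18323 ft.

0.18 feet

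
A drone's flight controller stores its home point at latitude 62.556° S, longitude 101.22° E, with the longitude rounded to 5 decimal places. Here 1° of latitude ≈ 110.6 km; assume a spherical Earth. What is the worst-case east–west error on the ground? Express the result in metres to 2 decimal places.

Rounding to 5 decimal places leaves the longitude within ±5e-06° of the true value.
One degree of longitude at 62.556° is 110600 × cos 62.556° ≈ 110600 × 0.4609 = 50973.5 m.
So at most 5e-06° × 50973.5 ≈ 0.254867 m east–west.

0.25 metres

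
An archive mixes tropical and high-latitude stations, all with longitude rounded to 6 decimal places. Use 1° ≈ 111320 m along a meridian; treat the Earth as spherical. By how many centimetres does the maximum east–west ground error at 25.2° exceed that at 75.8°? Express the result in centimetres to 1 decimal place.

Rounding to 6 decimal places leaves the longitude within ±5e-07° of the true value.
At 25.2°: 5e-07° × 111320 × cos 25.2° = 5e-07 × 111320 × 0.9048 ≈ 0.050363 m.
At 75.8°: 5e-07° × 111320 × cos 75.8° = 5e-07 × 111320 × 0.2453 ≈ 0.013654 m.
Difference: 0.050363 − 0.013654 = 0.036709 m.
That is 0.0367089 m = 3.6709 cm.

3.7 centimetres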